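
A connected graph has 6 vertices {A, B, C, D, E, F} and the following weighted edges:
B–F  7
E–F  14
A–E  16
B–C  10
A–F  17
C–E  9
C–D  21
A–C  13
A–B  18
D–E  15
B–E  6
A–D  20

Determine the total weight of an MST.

Prim, starting at A.
Step 1: frontier [A–C 13, A–E 16, A–F 17, A–B 18, A–D 20] → take A–C (13); add C.
Step 2: frontier [A–E 16, A–F 17, A–B 18, A–D 20, C–E 9, B–C 10, C–D 21] → take C–E (9); add E.
Step 3: frontier [A–F 17, A–B 18, A–D 20, B–C 10, C–D 21, B–E 6, E–F 14, D–E 15] → take B–E (6); add B.
Step 4: frontier [A–F 17, A–D 20, B–F 7, C–D 21, E–F 14, D–E 15] → take B–F (7); add F.
Step 5: frontier [A–D 20, C–D 21, D–E 15] → take D–E (15); add D.
MST edges: A–C, C–E, B–E, B–F, D–E; total weight 13+9+6+7+15 = 50.

50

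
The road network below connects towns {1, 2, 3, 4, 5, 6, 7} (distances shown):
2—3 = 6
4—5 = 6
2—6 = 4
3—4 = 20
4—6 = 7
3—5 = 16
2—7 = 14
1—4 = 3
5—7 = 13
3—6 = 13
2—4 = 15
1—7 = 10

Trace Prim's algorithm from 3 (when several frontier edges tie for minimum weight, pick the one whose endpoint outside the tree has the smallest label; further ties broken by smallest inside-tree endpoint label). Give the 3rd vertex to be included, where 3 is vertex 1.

Prim, starting at 3.
Step 1: frontier [2—3 6, 3—6 13, 3—5 16, 3—4 20] → take 2—3 (6); add 2.
Step 2: frontier [2—6 4, 2—7 14, 2—4 15, 3—6 13, 3—5 16, 3—4 20] → take 2—6 (4); add 6.
Step 3: frontier [2—7 14, 2—4 15, 3—5 16, 3—4 20, 4—6 7] → take 4—6 (7); add 4.
Step 4: frontier [2—7 14, 3—5 16, 1—4 3, 4—5 6] → take 1—4 (3); add 1.
Step 5: frontier [1—7 10, 2—7 14, 3—5 16, 4—5 6] → take 4—5 (6); add 5.
Step 6: frontier [1—7 10, 2—7 14, 5—7 13] → take 1—7 (10); add 7.
Vertex order: 3, 2, 6, 4, 1, 5, 7. The 3rd vertex is 6.

6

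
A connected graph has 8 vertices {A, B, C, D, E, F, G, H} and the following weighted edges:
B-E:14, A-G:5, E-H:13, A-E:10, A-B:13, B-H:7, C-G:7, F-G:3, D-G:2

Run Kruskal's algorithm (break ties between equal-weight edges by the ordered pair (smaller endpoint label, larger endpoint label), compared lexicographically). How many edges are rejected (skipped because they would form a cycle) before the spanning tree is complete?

0

Sort edges by weight, then run Kruskal:
D-G (2): add — endpoints in different components.
F-G (3): add — endpoints in different components.
A-G (5): add — endpoints in different components.
B-H (7): add — endpoints in different components.
C-G (7): add — endpoints in different components.
A-E (10): add — endpoints in different components.
A-B (13): add — endpoints in different components.
Edges rejected before the tree was complete: 0.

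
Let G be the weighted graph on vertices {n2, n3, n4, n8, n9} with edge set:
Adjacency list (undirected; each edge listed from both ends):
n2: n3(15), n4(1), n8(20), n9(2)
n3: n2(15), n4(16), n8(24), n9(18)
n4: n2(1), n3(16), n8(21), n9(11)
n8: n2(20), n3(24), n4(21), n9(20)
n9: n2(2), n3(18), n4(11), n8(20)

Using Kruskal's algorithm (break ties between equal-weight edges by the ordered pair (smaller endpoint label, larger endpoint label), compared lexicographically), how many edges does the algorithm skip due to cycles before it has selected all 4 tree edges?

3

Kruskal: consider edges lightest-first.
n2—n4 (1): add. Components now {n2,n4} {n9} {n8} {n3}
n2—n9 (2): add. Components now {n2,n4,n9} {n8} {n3}
n4—n9 (11): skip — n9 and n4 already connected.
n2—n3 (15): add. Components now {n2,n3,n4,n9} {n8}
n3—n4 (16): skip — n4 and n3 already connected.
n3—n9 (18): skip — n9 and n3 already connected.
n2—n8 (20): add. Components now {n2,n3,n4,n8,n9}
Edges rejected before the tree was complete: 3.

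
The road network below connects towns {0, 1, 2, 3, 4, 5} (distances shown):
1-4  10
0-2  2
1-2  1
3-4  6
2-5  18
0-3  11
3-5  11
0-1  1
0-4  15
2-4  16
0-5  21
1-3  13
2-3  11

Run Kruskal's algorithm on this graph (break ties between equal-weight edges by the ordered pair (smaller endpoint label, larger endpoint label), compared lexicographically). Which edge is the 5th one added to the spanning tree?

Kruskal's algorithm — process edges by increasing weight (ties by edge label):
0-1 (1): add — endpoints in different components.
1-2 (1): add — endpoints in different components.
0-2 (2): skip — 0 and 2 already connected.
3-4 (6): add — endpoints in different components.
1-4 (10): add — endpoints in different components.
0-3 (11): skip — 0 and 3 already connected.
2-3 (11): skip — 2 and 3 already connected.
3-5 (11): add — endpoints in different components.
The 5th edge added is 3-5.

3-5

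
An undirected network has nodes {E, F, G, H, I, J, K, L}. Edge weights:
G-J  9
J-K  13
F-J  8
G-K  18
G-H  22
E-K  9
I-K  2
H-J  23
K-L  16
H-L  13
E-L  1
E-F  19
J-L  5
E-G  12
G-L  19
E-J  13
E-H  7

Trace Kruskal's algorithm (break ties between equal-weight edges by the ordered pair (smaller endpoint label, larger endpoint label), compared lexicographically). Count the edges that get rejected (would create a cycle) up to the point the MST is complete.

Kruskal's algorithm — process edges by increasing weight (ties by edge label):
E-L (1): add — endpoints in different components.
I-K (2): add — endpoints in different components.
J-L (5): add — endpoints in different components.
E-H (7): add — endpoints in different components.
F-J (8): add — endpoints in different components.
E-K (9): add — endpoints in different components.
G-J (9): add — endpoints in different components.
Edges rejected before the tree was complete: 0.

0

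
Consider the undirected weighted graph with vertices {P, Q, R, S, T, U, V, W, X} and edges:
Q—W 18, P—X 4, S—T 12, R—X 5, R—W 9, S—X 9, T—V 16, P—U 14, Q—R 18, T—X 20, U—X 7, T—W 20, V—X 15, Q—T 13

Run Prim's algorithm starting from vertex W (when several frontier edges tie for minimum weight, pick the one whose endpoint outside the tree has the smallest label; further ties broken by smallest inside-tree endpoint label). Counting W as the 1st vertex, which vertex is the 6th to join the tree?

Prim, starting at W.
Step 1: cheapest edge leaving the tree is R—W (9); add R.
Step 2: cheapest edge leaving the tree is R—X (5); add X.
Step 3: cheapest edge leaving the tree is P—X (4); add P.
Step 4: cheapest edge leaving the tree is U—X (7); add U.
Step 5: cheapest edge leaving the tree is S—X (9); add S.
Step 6: cheapest edge leaving the tree is S—T (12); add T.
Step 7: cheapest edge leaving the tree is Q—T (13); add Q.
Step 8: cheapest edge leaving the tree is V—X (15); add V.
Vertex order: W, R, X, P, U, S, T, Q, V. The 6th vertex is S.

S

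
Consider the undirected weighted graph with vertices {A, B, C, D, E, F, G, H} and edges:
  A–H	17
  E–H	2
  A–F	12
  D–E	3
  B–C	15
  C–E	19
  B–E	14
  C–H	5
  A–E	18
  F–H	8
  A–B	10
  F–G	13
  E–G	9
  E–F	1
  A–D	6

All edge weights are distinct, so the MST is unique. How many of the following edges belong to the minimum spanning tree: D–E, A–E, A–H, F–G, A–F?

1

Kruskal: consider edges lightest-first.
E–F (1): add — endpoints in different components.
E–H (2): add — endpoints in different components.
D–E (3): add — endpoints in different components.
C–H (5): add — endpoints in different components.
A–D (6): add — endpoints in different components.
F–H (8): skip — F and H already connected.
E–G (9): add — endpoints in different components.
A–B (10): add — endpoints in different components.
MST edge set: {E–F, E–H, D–E, C–H, A–D, E–G, A–B}.
Of the listed edges, {D–E} are in the MST → 1.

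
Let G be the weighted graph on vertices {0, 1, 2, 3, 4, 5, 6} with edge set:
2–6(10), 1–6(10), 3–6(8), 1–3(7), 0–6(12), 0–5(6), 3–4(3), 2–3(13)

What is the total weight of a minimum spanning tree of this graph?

Grow the tree from 3 using Prim:
Step 1: cheapest edge leaving the tree is 3–4 (3); add 4.
Step 2: cheapest edge leaving the tree is 1–3 (7); add 1.
Step 3: cheapest edge leaving the tree is 3–6 (8); add 6.
Step 4: cheapest edge leaving the tree is 2–6 (10); add 2.
Step 5: cheapest edge leaving the tree is 0–6 (12); add 0.
Step 6: cheapest edge leaving the tree is 0–5 (6); add 5.
MST edges: 3–4, 1–3, 3–6, 2–6, 0–6, 0–5; total weight 3+7+8+10+12+6 = 46.

46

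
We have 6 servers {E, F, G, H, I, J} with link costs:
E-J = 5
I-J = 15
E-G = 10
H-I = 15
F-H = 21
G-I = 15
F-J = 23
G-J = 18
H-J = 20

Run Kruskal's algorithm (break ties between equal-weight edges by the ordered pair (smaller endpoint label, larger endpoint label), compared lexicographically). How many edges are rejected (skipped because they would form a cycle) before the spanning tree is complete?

3

Kruskal's algorithm — process edges by increasing weight (ties by edge label):
E-J (5): add — endpoints in different components.
E-G (10): add — endpoints in different components.
G-I (15): add — endpoints in different components.
H-I (15): add — endpoints in different components.
I-J (15): skip — I and J already connected.
G-J (18): skip — G and J already connected.
H-J (20): skip — H and J already connected.
F-H (21): add — endpoints in different components.
Edges rejected before the tree was complete: 3.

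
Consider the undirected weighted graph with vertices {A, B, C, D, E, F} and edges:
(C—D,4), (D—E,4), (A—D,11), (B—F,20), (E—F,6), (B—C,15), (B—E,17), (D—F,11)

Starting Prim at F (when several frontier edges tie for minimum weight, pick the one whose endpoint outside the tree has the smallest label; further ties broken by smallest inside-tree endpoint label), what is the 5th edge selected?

B-C

Grow the tree from F using Prim:
Step 1: cheapest edge leaving the tree is E—F (6); add E.
Step 2: cheapest edge leaving the tree is D—E (4); add D.
Step 3: cheapest edge leaving the tree is C—D (4); add C.
Step 4: cheapest edge leaving the tree is A—D (11); add A.
Step 5: cheapest edge leaving the tree is B—C (15); add B.
The 5th edge added is B—C.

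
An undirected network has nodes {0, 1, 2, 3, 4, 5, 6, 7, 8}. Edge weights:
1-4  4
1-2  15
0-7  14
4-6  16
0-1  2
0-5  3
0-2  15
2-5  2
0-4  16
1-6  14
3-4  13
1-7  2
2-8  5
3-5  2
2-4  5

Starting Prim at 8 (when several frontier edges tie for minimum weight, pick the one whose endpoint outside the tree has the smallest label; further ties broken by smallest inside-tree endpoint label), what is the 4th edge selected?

Grow the tree from 8 using Prim:
Step 1: cheapest edge leaving the tree is 2-8 (5); add 2.
Step 2: cheapest edge leaving the tree is 2-5 (2); add 5.
Step 3: cheapest edge leaving the tree is 3-5 (2); add 3.
Step 4: cheapest edge leaving the tree is 0-5 (3); add 0.
Step 5: cheapest edge leaving the tree is 0-1 (2); add 1.
Step 6: cheapest edge leaving the tree is 1-7 (2); add 7.
Step 7: cheapest edge leaving the tree is 1-4 (4); add 4.
Step 8: cheapest edge leaving the tree is 1-6 (14); add 6.
The 4th edge added is 0-5.

0-5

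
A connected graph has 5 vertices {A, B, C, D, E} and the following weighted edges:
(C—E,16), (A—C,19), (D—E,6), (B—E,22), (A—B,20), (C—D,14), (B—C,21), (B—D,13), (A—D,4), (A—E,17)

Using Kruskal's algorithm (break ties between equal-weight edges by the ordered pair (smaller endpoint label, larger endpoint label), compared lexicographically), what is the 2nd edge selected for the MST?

D-E

Sort edges by weight, then run Kruskal:
A—D (4): add. Components now {A,D} {B} {C} {E}
D—E (6): add. Components now {A,D,E} {B} {C}
B—D (13): add. Components now {A,B,D,E} {C}
C—D (14): add. Components now {A,B,C,D,E}
The 2nd edge added is D—E.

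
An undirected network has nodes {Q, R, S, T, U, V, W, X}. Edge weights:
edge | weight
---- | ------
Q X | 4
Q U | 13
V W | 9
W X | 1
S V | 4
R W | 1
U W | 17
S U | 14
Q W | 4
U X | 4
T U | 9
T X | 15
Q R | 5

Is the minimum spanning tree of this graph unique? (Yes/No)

No

Kruskal's algorithm — process edges by increasing weight (ties by edge label):
R W (1): add — endpoints in different components.
W X (1): add — endpoints in different components.
Q W (4): add — endpoints in different components.
Q X (4): skip — Q and X already connected.
S V (4): add — endpoints in different components.
U X (4): add — endpoints in different components.
Q R (5): skip — Q and R already connected.
T U (9): add — endpoints in different components.
V W (9): add — endpoints in different components.
Non-tree edge Q X has weight 4, equal to the heaviest edge on its tree cycle — swapping gives another MST of the same weight. Not unique.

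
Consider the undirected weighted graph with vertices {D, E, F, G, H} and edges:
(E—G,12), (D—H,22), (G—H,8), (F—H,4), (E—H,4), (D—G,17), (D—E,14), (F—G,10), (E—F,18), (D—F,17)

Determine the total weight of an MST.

30

Grow the tree from G using Prim:
Step 1: cheapest edge leaving the tree is G—H (8); add H.
Step 2: cheapest edge leaving the tree is E—H (4); add E.
Step 3: cheapest edge leaving the tree is F—H (4); add F.
Step 4: cheapest edge leaving the tree is D—E (14); add D.
MST edges: G—H, E—H, F—H, D—E; total weight 8+4+4+14 = 30.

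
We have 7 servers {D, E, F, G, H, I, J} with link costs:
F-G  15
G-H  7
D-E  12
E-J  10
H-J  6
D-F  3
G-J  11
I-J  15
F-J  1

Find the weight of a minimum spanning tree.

Prim's algorithm from F:
Step 1: cheapest edge leaving the tree is F-J (1); add J.
Step 2: cheapest edge leaving the tree is D-F (3); add D.
Step 3: cheapest edge leaving the tree is H-J (6); add H.
Step 4: cheapest edge leaving the tree is G-H (7); add G.
Step 5: cheapest edge leaving the tree is E-J (10); add E.
Step 6: cheapest edge leaving the tree is I-J (15); add I.
MST edges: F-J, D-F, H-J, G-H, E-J, I-J; total weight 1+3+6+7+10+15 = 42.

42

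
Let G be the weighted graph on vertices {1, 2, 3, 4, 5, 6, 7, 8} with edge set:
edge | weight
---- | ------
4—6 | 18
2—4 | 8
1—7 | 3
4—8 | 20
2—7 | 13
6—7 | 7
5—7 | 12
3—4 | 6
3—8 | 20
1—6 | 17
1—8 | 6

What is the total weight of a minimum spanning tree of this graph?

Kruskal: consider edges lightest-first.
1—7 (3): add — endpoints in different components.
1—8 (6): add — endpoints in different components.
3—4 (6): add — endpoints in different components.
6—7 (7): add — endpoints in different components.
2—4 (8): add — endpoints in different components.
5—7 (12): add — endpoints in different components.
2—7 (13): add — endpoints in different components.
MST edges: 1—7, 1—8, 3—4, 6—7, 2—4, 5—7, 2—7; total weight 3+6+6+7+8+12+13 = 55.

55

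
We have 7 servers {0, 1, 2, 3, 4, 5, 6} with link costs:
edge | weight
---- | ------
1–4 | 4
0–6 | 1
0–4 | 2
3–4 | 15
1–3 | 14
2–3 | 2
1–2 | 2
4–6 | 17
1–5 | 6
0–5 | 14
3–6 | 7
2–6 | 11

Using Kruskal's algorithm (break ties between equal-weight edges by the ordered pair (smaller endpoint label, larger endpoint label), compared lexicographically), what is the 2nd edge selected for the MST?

Kruskal's algorithm — process edges by increasing weight (ties by edge label):
0–6 (1): add. Components now {0,6} {1} {2} {3} {4} {5}
0–4 (2): add. Components now {0,4,6} {1} {2} {3} {5}
1–2 (2): add. Components now {0,4,6} {1,2} {3} {5}
2–3 (2): add. Components now {0,4,6} {1,2,3} {5}
1–4 (4): add. Components now {0,1,2,3,4,6} {5}
1–5 (6): add. Components now {0,1,2,3,4,5,6}
The 2nd edge added is 0–4.

0-4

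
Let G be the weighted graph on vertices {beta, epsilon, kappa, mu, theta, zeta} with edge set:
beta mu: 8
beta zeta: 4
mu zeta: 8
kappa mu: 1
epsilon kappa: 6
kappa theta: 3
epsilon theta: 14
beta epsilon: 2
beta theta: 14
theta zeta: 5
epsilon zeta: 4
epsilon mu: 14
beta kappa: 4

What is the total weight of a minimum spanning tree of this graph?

14

Kruskal's algorithm — process edges by increasing weight (ties by edge label):
kappa mu (1): add — endpoints in different components.
beta epsilon (2): add — endpoints in different components.
kappa theta (3): add — endpoints in different components.
beta kappa (4): add — endpoints in different components.
beta zeta (4): add — endpoints in different components.
MST edges: kappa mu, beta epsilon, kappa theta, beta kappa, beta zeta; total weight 1+2+3+4+4 = 14.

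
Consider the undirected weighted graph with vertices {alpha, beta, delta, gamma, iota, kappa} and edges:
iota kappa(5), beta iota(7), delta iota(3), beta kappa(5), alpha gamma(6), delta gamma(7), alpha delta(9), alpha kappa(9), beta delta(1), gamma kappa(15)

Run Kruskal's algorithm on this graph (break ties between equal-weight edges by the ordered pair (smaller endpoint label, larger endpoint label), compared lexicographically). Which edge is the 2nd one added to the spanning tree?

delta-iota

Sort edges by weight, then run Kruskal:
beta delta (1): add. Components now {alpha} {beta,delta} {iota} {kappa} {gamma}
delta iota (3): add. Components now {alpha} {beta,delta,iota} {kappa} {gamma}
beta kappa (5): add. Components now {alpha} {beta,delta,iota,kappa} {gamma}
iota kappa (5): skip — iota and kappa already connected.
alpha gamma (6): add. Components now {alpha,gamma} {beta,delta,iota,kappa}
beta iota (7): skip — iota and beta already connected.
delta gamma (7): add. Components now {alpha,beta,delta,gamma,iota,kappa}
The 2nd edge added is delta iota.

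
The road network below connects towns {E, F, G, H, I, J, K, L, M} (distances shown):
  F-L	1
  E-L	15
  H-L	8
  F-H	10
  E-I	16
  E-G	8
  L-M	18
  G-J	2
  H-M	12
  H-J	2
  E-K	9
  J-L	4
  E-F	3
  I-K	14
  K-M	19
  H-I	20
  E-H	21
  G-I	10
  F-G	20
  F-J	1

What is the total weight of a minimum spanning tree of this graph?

Prim's algorithm from I:
Step 1: cheapest edge leaving the tree is G-I (10); add G.
Step 2: cheapest edge leaving the tree is G-J (2); add J.
Step 3: cheapest edge leaving the tree is F-J (1); add F.
Step 4: cheapest edge leaving the tree is F-L (1); add L.
Step 5: cheapest edge leaving the tree is H-J (2); add H.
Step 6: cheapest edge leaving the tree is E-F (3); add E.
Step 7: cheapest edge leaving the tree is E-K (9); add K.
Step 8: cheapest edge leaving the tree is H-M (12); add M.
MST edges: G-I, G-J, F-J, F-L, H-J, E-F, E-K, H-M; total weight 10+2+1+1+2+3+9+12 = 40.

40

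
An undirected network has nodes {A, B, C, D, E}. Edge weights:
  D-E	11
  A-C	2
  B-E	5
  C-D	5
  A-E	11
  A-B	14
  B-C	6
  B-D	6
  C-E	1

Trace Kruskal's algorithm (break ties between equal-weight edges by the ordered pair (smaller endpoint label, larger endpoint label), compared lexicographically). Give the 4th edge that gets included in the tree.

C-D

Kruskal's algorithm — process edges by increasing weight (ties by edge label):
C-E (1): add — endpoints in different components.
A-C (2): add — endpoints in different components.
B-E (5): add — endpoints in different components.
C-D (5): add — endpoints in different components.
The 4th edge added is C-D.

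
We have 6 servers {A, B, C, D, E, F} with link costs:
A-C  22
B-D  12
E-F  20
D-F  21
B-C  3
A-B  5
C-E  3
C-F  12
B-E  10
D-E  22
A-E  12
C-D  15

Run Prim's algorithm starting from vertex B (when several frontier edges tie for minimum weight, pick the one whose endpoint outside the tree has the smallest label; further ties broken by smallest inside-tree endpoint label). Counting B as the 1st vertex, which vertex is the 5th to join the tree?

D

Grow the tree from B using Prim:
Step 1: frontier [B-C 3, A-B 5, B-E 10, B-D 12] → take B-C (3); add C.
Step 2: frontier [A-B 5, B-E 10, B-D 12, C-E 3, C-F 12, C-D 15, A-C 22] → take C-E (3); add E.
Step 3: frontier [A-B 5, B-D 12, C-F 12, C-D 15, A-C 22, A-E 12, E-F 20, D-E 22] → take A-B (5); add A.
Step 4: frontier [B-D 12, C-F 12, C-D 15, E-F 20, D-E 22] → take B-D (12); add D.
Step 5: frontier [C-F 12, D-F 21, E-F 20] → take C-F (12); add F.
Vertex order: B, C, E, A, D, F. The 5th vertex is D.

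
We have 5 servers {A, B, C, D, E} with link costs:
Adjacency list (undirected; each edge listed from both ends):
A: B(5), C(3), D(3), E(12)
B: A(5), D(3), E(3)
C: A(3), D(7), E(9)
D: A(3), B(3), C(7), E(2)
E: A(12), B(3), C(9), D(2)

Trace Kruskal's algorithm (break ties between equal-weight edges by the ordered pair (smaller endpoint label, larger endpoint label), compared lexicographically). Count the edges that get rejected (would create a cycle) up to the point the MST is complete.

0

Kruskal's algorithm — process edges by increasing weight (ties by edge label):
D-E (2): add. Components now {A} {B} {C} {D,E}
A-C (3): add. Components now {A,C} {B} {D,E}
A-D (3): add. Components now {A,C,D,E} {B}
B-D (3): add. Components now {A,B,C,D,E}
Edges rejected before the tree was complete: 0.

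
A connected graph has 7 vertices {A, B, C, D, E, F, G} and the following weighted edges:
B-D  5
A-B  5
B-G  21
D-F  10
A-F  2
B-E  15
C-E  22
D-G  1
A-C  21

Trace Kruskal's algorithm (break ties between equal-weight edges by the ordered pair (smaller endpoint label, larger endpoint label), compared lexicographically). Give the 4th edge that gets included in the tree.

B-D

Sort edges by weight, then run Kruskal:
D-G (1): add — endpoints in different components.
A-F (2): add — endpoints in different components.
A-B (5): add — endpoints in different components.
B-D (5): add — endpoints in different components.
D-F (10): skip — D and F already connected.
B-E (15): add — endpoints in different components.
A-C (21): add — endpoints in different components.
The 4th edge added is B-D.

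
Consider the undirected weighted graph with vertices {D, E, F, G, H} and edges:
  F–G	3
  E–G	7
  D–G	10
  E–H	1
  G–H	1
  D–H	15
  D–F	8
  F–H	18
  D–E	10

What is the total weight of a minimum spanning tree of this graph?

13

Kruskal's algorithm — process edges by increasing weight (ties by edge label):
E–H (1): add — endpoints in different components.
G–H (1): add — endpoints in different components.
F–G (3): add — endpoints in different components.
E–G (7): skip — E and G already connected.
D–F (8): add — endpoints in different components.
MST edges: E–H, G–H, F–G, D–F; total weight 1+1+3+8 = 13.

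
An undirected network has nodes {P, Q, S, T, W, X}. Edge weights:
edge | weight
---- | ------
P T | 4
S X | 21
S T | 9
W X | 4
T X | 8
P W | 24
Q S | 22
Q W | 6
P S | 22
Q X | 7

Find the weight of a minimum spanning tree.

Prim's algorithm from X:
Step 1: cheapest edge leaving the tree is W X (4); add W.
Step 2: cheapest edge leaving the tree is Q W (6); add Q.
Step 3: cheapest edge leaving the tree is T X (8); add T.
Step 4: cheapest edge leaving the tree is P T (4); add P.
Step 5: cheapest edge leaving the tree is S T (9); add S.
MST edges: W X, Q W, T X, P T, S T; total weight 4+6+8+4+9 = 31.

31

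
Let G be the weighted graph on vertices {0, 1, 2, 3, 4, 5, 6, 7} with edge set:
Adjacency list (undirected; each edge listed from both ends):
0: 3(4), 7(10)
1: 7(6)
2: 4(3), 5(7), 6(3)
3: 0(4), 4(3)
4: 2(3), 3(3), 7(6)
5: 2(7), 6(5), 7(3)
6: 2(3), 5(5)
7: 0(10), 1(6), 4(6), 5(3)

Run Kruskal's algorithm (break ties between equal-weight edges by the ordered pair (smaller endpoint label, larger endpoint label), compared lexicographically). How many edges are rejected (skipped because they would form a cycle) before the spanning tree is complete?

Kruskal: consider edges lightest-first.
2–4 (3): add — endpoints in different components.
2–6 (3): add — endpoints in different components.
3–4 (3): add — endpoints in different components.
5–7 (3): add — endpoints in different components.
0–3 (4): add — endpoints in different components.
5–6 (5): add — endpoints in different components.
1–7 (6): add — endpoints in different components.
Edges rejected before the tree was complete: 0.

0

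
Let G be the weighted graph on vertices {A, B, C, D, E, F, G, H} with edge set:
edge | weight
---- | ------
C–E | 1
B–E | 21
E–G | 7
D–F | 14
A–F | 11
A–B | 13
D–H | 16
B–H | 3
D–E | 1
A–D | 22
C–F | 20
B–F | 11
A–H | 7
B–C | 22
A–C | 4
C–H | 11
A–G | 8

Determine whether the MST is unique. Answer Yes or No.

No

Sort edges by weight, then run Kruskal:
C–E (1): add — endpoints in different components.
D–E (1): add — endpoints in different components.
B–H (3): add — endpoints in different components.
A–C (4): add — endpoints in different components.
A–H (7): add — endpoints in different components.
E–G (7): add — endpoints in different components.
A–G (8): skip — A and G already connected.
A–F (11): add — endpoints in different components.
Non-tree edge B–F has weight 11, equal to the heaviest edge on its tree cycle — swapping gives another MST of the same weight. Not unique.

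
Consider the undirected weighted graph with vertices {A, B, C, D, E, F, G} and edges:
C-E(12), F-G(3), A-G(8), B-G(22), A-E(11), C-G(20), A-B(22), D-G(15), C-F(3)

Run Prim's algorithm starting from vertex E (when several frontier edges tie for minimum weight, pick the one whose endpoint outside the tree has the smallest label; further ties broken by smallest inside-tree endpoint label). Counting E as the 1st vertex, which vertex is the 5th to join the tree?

C

Prim's algorithm from E:
Step 1: cheapest edge leaving the tree is A-E (11); add A.
Step 2: cheapest edge leaving the tree is A-G (8); add G.
Step 3: cheapest edge leaving the tree is F-G (3); add F.
Step 4: cheapest edge leaving the tree is C-F (3); add C.
Step 5: cheapest edge leaving the tree is D-G (15); add D.
Step 6: cheapest edge leaving the tree is A-B (22); add B.
Vertex order: E, A, G, F, C, D, B. The 5th vertex is C.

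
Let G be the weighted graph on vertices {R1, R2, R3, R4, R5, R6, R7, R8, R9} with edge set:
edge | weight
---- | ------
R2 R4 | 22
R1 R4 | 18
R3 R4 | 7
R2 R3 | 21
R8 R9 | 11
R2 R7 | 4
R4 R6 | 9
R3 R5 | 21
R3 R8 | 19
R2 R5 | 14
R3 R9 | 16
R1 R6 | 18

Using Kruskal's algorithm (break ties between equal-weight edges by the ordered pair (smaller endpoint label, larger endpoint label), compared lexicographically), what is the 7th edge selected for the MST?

Sort edges by weight, then run Kruskal:
R2 R7 (4): add — endpoints in different components.
R3 R4 (7): add — endpoints in different components.
R4 R6 (9): add — endpoints in different components.
R8 R9 (11): add — endpoints in different components.
R2 R5 (14): add — endpoints in different components.
R3 R9 (16): add — endpoints in different components.
R1 R4 (18): add — endpoints in different components.
R1 R6 (18): skip — R1 and R6 already connected.
R3 R8 (19): skip — R3 and R8 already connected.
R2 R3 (21): add — endpoints in different components.
The 7th edge added is R1 R4.

R1-R4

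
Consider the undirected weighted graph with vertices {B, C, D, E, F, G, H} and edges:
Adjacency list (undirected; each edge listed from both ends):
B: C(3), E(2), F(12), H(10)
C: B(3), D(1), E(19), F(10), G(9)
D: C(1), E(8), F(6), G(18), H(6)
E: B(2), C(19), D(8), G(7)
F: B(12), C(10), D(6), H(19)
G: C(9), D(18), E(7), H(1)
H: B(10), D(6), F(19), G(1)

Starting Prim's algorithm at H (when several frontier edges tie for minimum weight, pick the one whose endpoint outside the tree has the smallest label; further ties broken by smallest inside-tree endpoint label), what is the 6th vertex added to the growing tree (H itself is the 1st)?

E

Grow the tree from H using Prim:
Step 1: cheapest edge leaving the tree is G—H (1); add G.
Step 2: cheapest edge leaving the tree is D—H (6); add D.
Step 3: cheapest edge leaving the tree is C—D (1); add C.
Step 4: cheapest edge leaving the tree is B—C (3); add B.
Step 5: cheapest edge leaving the tree is B—E (2); add E.
Step 6: cheapest edge leaving the tree is D—F (6); add F.
Vertex order: H, G, D, C, B, E, F. The 6th vertex is E.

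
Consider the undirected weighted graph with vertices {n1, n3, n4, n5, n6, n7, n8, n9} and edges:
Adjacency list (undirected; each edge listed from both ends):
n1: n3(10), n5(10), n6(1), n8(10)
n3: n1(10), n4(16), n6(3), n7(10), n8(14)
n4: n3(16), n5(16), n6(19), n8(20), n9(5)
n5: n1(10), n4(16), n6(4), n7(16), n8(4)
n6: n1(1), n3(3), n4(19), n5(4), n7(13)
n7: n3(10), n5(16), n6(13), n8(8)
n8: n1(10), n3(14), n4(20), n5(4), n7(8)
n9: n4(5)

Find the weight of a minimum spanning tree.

Kruskal's algorithm — process edges by increasing weight (ties by edge label):
n1-n6 (1): add — endpoints in different components.
n3-n6 (3): add — endpoints in different components.
n5-n6 (4): add — endpoints in different components.
n5-n8 (4): add — endpoints in different components.
n4-n9 (5): add — endpoints in different components.
n7-n8 (8): add — endpoints in different components.
n1-n3 (10): skip — n3 and n1 already connected.
n1-n5 (10): skip — n5 and n1 already connected.
n1-n8 (10): skip — n8 and n1 already connected.
n3-n7 (10): skip — n3 and n7 already connected.
n6-n7 (13): skip — n6 and n7 already connected.
n3-n8 (14): skip — n3 and n8 already connected.
n3-n4 (16): add — endpoints in different components.
MST edges: n1-n6, n3-n6, n5-n6, n5-n8, n4-n9, n7-n8, n3-n4; total weight 1+3+4+4+5+8+16 = 41.

41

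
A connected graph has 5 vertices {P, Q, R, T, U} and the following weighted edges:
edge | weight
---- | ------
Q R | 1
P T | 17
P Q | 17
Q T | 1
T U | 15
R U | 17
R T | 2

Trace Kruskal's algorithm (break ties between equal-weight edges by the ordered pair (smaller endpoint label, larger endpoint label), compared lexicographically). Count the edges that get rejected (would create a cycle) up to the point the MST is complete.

Sort edges by weight, then run Kruskal:
Q R (1): add. Components now {P} {Q,R} {T} {U}
Q T (1): add. Components now {P} {Q,R,T} {U}
R T (2): skip — T and R already connected.
T U (15): add. Components now {P} {Q,R,T,U}
P Q (17): add. Components now {P,Q,R,T,U}
Edges rejected before the tree was complete: 1.

1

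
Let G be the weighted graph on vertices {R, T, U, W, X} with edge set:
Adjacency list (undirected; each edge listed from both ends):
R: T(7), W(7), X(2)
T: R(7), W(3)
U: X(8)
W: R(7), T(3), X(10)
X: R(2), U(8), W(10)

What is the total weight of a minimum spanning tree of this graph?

Prim, starting at R.
Step 1: cheapest edge leaving the tree is R X (2); add X.
Step 2: cheapest edge leaving the tree is R T (7); add T.
Step 3: cheapest edge leaving the tree is T W (3); add W.
Step 4: cheapest edge leaving the tree is U X (8); add U.
MST edges: R X, R T, T W, U X; total weight 2+7+3+8 = 20.

20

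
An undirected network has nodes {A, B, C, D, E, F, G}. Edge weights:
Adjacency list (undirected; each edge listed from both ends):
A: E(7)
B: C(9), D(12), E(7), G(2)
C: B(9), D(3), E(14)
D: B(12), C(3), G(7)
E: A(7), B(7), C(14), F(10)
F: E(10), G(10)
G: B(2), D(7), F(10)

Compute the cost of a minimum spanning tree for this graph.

36

Kruskal's algorithm — process edges by increasing weight (ties by edge label):
B-G (2): add. Components now {A} {B,G} {C} {D} {E} {F}
C-D (3): add. Components now {A} {B,G} {C,D} {E} {F}
A-E (7): add. Components now {A,E} {B,G} {C,D} {F}
B-E (7): add. Components now {A,B,E,G} {C,D} {F}
D-G (7): add. Components now {A,B,C,D,E,G} {F}
B-C (9): skip — B and C already connected.
E-F (10): add. Components now {A,B,C,D,E,F,G}
MST edges: B-G, C-D, A-E, B-E, D-G, E-F; total weight 2+3+7+7+7+10 = 36.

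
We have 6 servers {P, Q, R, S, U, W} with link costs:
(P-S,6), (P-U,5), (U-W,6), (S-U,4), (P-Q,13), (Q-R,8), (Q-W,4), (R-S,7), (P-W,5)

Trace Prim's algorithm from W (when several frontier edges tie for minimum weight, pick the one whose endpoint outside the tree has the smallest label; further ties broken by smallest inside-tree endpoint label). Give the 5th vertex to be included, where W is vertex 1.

S

Prim's algorithm from W:
Step 1: cheapest edge leaving the tree is Q-W (4); add Q.
Step 2: cheapest edge leaving the tree is P-W (5); add P.
Step 3: cheapest edge leaving the tree is P-U (5); add U.
Step 4: cheapest edge leaving the tree is S-U (4); add S.
Step 5: cheapest edge leaving the tree is R-S (7); add R.
Vertex order: W, Q, P, U, S, R. The 5th vertex is S.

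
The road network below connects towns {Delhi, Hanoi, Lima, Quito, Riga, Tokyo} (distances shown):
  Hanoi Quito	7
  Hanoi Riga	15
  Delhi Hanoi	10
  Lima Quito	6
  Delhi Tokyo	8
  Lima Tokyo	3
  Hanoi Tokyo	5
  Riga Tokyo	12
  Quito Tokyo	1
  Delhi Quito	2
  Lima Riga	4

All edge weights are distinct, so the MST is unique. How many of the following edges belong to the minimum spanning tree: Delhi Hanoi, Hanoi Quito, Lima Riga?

1

Kruskal's algorithm — process edges by increasing weight (ties by edge label):
Quito Tokyo (1): add. Components now {Quito,Tokyo} {Hanoi} {Riga} {Lima} {Delhi}
Delhi Quito (2): add. Components now {Delhi,Quito,Tokyo} {Hanoi} {Riga} {Lima}
Lima Tokyo (3): add. Components now {Delhi,Lima,Quito,Tokyo} {Hanoi} {Riga}
Lima Riga (4): add. Components now {Delhi,Lima,Quito,Riga,Tokyo} {Hanoi}
Hanoi Tokyo (5): add. Components now {Delhi,Hanoi,Lima,Quito,Riga,Tokyo}
MST edge set: {Quito Tokyo, Delhi Quito, Lima Tokyo, Lima Riga, Hanoi Tokyo}.
Of the listed edges, {Lima Riga} are in the MST → 1.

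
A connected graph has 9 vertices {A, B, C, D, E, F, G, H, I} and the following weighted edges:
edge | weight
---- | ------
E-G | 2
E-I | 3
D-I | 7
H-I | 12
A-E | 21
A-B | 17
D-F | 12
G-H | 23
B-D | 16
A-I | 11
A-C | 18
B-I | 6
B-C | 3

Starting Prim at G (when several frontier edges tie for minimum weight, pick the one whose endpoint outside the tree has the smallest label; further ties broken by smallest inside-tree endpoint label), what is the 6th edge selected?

Grow the tree from G using Prim:
Step 1: frontier [E-G 2, G-H 23] → take E-G (2); add E.
Step 2: frontier [E-I 3, A-E 21, G-H 23] → take E-I (3); add I.
Step 3: frontier [A-E 21, G-H 23, B-I 6, D-I 7, A-I 11, H-I 12] → take B-I (6); add B.
Step 4: frontier [B-C 3, B-D 16, A-B 17, A-E 21, G-H 23, D-I 7, A-I 11, H-I 12] → take B-C (3); add C.
Step 5: frontier [B-D 16, A-B 17, A-C 18, A-E 21, G-H 23, D-I 7, A-I 11, H-I 12] → take D-I (7); add D.
Step 6: frontier [A-B 17, A-C 18, D-F 12, A-E 21, G-H 23, A-I 11, H-I 12] → take A-I (11); add A.
Step 7: frontier [D-F 12, G-H 23, H-I 12] → take D-F (12); add F.
Step 8: frontier [G-H 23, H-I 12] → take H-I (12); add H.
The 6th edge added is A-I.

A-I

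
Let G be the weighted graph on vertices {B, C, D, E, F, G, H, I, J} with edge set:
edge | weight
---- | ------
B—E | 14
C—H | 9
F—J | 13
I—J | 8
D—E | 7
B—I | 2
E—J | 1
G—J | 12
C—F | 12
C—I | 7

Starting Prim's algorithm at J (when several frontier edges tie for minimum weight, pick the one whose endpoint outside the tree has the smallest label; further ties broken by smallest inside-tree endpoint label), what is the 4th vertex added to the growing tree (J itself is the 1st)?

Grow the tree from J using Prim:
Step 1: frontier [E—J 1, I—J 8, G—J 12, F—J 13] → take E—J (1); add E.
Step 2: frontier [D—E 7, B—E 14, I—J 8, G—J 12, F—J 13] → take D—E (7); add D.
Step 3: frontier [B—E 14, I—J 8, G—J 12, F—J 13] → take I—J (8); add I.
Step 4: frontier [B—E 14, B—I 2, C—I 7, G—J 12, F—J 13] → take B—I (2); add B.
Step 5: frontier [C—I 7, G—J 12, F—J 13] → take C—I (7); add C.
Step 6: frontier [C—H 9, C—F 12, G—J 12, F—J 13] → take C—H (9); add H.
Step 7: frontier [C—F 12, G—J 12, F—J 13] → take C—F (12); add F.
Step 8: frontier [G—J 12] → take G—J (12); add G.
Vertex order: J, E, D, I, B, C, H, F, G. The 4th vertex is I.

I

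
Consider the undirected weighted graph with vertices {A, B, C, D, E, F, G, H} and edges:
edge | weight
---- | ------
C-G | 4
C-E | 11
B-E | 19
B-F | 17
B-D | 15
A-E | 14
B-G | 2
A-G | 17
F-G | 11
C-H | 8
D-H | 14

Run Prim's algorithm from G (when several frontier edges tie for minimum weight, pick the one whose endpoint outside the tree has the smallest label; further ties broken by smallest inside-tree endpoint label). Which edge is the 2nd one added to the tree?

Prim, starting at G.
Step 1: frontier [B-G 2, C-G 4, F-G 11, A-G 17] → take B-G (2); add B.
Step 2: frontier [B-D 15, B-F 17, B-E 19, C-G 4, F-G 11, A-G 17] → take C-G (4); add C.
Step 3: frontier [B-D 15, B-F 17, B-E 19, C-H 8, C-E 11, F-G 11, A-G 17] → take C-H (8); add H.
Step 4: frontier [B-D 15, B-F 17, B-E 19, C-E 11, F-G 11, A-G 17, D-H 14] → take C-E (11); add E.
Step 5: frontier [B-D 15, B-F 17, A-E 14, F-G 11, A-G 17, D-H 14] → take F-G (11); add F.
Step 6: frontier [B-D 15, A-E 14, A-G 17, D-H 14] → take A-E (14); add A.
Step 7: frontier [B-D 15, D-H 14] → take D-H (14); add D.
The 2nd edge added is C-G.

C-G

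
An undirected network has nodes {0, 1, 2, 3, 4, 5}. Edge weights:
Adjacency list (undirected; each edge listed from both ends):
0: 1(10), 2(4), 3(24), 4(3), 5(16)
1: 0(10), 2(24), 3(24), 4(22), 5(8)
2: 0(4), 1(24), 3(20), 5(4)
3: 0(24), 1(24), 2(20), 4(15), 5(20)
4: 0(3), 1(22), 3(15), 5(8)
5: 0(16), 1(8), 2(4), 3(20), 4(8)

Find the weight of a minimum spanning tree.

Sort edges by weight, then run Kruskal:
0–4 (3): add. Components now {0,4} {1} {2} {3} {5}
0–2 (4): add. Components now {0,2,4} {1} {3} {5}
2–5 (4): add. Components now {0,2,4,5} {1} {3}
1–5 (8): add. Components now {0,1,2,4,5} {3}
4–5 (8): skip — 4 and 5 already connected.
0–1 (10): skip — 0 and 1 already connected.
3–4 (15): add. Components now {0,1,2,3,4,5}
MST edges: 0–4, 0–2, 2–5, 1–5, 3–4; total weight 3+4+4+8+15 = 34.

34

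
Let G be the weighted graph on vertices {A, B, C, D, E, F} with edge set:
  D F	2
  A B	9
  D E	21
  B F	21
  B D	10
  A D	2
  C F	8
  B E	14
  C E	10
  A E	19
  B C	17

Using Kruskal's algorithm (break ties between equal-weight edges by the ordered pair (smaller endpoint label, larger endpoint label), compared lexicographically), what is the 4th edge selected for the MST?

A-B

Sort edges by weight, then run Kruskal:
A D (2): add. Components now {A,D} {B} {C} {E} {F}
D F (2): add. Components now {A,D,F} {B} {C} {E}
C F (8): add. Components now {A,C,D,F} {B} {E}
A B (9): add. Components now {A,B,C,D,F} {E}
B D (10): skip — B and D already connected.
C E (10): add. Components now {A,B,C,D,E,F}
The 4th edge added is A B.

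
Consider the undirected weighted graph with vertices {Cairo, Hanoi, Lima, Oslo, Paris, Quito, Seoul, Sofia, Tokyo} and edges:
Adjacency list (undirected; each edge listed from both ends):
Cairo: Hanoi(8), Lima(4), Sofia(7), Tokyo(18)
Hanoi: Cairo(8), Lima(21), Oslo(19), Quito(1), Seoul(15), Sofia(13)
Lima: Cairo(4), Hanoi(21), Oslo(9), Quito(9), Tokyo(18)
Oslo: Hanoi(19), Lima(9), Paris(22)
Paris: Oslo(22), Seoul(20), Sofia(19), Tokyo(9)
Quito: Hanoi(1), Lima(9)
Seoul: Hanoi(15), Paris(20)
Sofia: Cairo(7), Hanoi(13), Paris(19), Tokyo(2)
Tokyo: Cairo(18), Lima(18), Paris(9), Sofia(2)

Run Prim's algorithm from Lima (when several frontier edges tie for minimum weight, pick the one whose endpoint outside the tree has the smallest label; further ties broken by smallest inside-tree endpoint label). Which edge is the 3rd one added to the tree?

Prim, starting at Lima.
Step 1: cheapest edge leaving the tree is Cairo Lima (4); add Cairo.
Step 2: cheapest edge leaving the tree is Cairo Sofia (7); add Sofia.
Step 3: cheapest edge leaving the tree is Sofia Tokyo (2); add Tokyo.
Step 4: cheapest edge leaving the tree is Cairo Hanoi (8); add Hanoi.
Step 5: cheapest edge leaving the tree is Hanoi Quito (1); add Quito.
Step 6: cheapest edge leaving the tree is Lima Oslo (9); add Oslo.
Step 7: cheapest edge leaving the tree is Paris Tokyo (9); add Paris.
Step 8: cheapest edge leaving the tree is Hanoi Seoul (15); add Seoul.
The 3rd edge added is Sofia Tokyo.

Sofia-Tokyo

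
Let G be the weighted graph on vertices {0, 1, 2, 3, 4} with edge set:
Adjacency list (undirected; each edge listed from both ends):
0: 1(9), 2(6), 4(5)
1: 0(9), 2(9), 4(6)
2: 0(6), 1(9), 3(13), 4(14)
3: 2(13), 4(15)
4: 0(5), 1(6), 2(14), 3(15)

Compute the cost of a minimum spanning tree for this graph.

30

Grow the tree from 2 using Prim:
Step 1: cheapest edge leaving the tree is 0–2 (6); add 0.
Step 2: cheapest edge leaving the tree is 0–4 (5); add 4.
Step 3: cheapest edge leaving the tree is 1–4 (6); add 1.
Step 4: cheapest edge leaving the tree is 2–3 (13); add 3.
MST edges: 0–2, 0–4, 1–4, 2–3; total weight 6+5+6+13 = 30.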